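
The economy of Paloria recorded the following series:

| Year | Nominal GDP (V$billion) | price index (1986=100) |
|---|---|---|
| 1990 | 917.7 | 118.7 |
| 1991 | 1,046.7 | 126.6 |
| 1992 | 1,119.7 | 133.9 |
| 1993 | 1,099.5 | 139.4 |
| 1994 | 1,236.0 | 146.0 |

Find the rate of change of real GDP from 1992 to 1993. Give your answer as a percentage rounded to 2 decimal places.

-5.68%

Real GDP 1992 = 1119.7/1.339 = 836.22.
Real GDP 1993 = 1099.5/1.394 = 788.74.
Change = 788.74/836.22 − 1 = -0.0568.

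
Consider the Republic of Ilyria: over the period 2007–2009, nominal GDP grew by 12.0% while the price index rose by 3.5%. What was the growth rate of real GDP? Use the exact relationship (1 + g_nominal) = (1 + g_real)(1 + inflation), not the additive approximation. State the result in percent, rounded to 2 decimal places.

8.21%

(1 + g_nom) = (1 + g_real)(1 + π), so g_real = 1.1200 / 1.0350 − 1 = 0.08213.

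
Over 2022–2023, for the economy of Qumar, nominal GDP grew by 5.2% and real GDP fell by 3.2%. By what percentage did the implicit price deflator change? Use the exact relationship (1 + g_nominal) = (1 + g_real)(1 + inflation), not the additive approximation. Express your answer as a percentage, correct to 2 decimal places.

(1 + g_nom) = (1 + g_real)(1 + π), so π = 1.0520 / 0.9680 − 1 = 0.08678.

8.68%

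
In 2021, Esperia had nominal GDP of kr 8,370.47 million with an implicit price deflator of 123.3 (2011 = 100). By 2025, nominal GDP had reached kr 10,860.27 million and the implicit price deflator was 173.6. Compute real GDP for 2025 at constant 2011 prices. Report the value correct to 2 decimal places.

kr 6,255.92 million

Real GDP = Nominal / (implicit price deflator/100) = 10860.27 / 1.736 = 6255.92.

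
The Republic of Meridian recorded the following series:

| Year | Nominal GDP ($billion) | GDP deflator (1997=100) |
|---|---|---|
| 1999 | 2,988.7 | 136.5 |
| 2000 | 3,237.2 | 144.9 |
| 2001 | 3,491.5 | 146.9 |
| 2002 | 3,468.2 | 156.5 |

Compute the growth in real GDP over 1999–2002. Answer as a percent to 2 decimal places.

1.21%

Real GDP 1999 = 2988.7/1.365 = 2189.52.
Real GDP 2002 = 3468.2/1.565 = 2216.10.
Change = 2216.10/2189.52 − 1 = 0.0121.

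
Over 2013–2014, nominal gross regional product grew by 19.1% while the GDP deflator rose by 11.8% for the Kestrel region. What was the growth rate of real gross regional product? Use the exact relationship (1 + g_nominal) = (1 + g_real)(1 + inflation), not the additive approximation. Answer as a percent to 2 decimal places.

6.53%

(1 + g_nom) = (1 + g_real)(1 + π), so g_real = 1.1910 / 1.1180 − 1 = 0.06530.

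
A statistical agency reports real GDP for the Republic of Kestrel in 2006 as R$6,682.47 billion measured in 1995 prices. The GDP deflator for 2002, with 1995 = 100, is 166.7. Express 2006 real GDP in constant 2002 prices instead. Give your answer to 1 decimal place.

R$11,139.7 billion

Real GDP in 2002 prices = Real GDP in 1995 prices × (P_2002/P_1995) = 6682.47 × 1.667 = 11139.68.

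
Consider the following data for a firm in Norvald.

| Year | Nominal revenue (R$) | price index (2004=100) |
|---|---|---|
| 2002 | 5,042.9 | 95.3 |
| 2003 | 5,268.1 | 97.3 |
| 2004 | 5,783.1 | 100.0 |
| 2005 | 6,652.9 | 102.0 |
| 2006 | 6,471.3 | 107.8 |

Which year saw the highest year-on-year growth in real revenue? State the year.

2005

2003: real = 5268.1/0.973 = 5414.29; growth vs 2002 (5291.61) = 2.32%.
2004: real = 5783.1/1.000 = 5783.10; growth vs 2003 (5414.29) = 6.81%.
2005: real = 6652.9/1.020 = 6522.45; growth vs 2004 (5783.10) = 12.78%.
2006: real = 6471.3/1.078 = 6003.06; growth vs 2005 (6522.45) = -7.96%.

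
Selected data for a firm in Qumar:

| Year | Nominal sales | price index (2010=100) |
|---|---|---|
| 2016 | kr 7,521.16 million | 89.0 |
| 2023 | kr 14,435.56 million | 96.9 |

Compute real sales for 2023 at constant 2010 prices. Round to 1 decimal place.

Real sales = Nominal / (price index/100) = 14435.56 / 0.969 = 14897.38.

kr 14,897.4 million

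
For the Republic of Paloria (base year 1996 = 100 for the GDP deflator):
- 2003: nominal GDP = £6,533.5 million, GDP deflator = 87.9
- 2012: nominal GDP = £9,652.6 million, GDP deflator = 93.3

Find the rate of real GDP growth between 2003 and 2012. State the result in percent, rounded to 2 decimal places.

Deflate each year: 2003 → 6533.5/0.879 = 7432.88; 2012 → 9652.6/0.933 = 10345.77.
So real GDP changed by 10345.77/7432.88 − 1 = 0.3919, i.e. 39.19%.

39.19%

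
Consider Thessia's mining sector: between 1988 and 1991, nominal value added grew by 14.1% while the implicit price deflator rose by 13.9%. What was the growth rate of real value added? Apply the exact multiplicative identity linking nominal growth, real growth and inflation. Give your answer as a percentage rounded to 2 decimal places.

(1 + g_nom) = (1 + g_real)(1 + π), so g_real = 1.1410 / 1.1390 − 1 = 0.00176.

0.18%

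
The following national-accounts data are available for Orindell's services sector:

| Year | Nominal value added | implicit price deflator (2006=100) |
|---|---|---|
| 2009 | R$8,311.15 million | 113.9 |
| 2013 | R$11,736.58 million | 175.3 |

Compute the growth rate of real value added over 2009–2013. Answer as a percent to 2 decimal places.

-8.25%

Deflate each year: 2009 → 8311.15/1.139 = 7296.88; 2013 → 11736.58/1.753 = 6695.14.
So real value added changed by 6695.14/7296.88 − 1 = -0.0825, i.e. -8.25%.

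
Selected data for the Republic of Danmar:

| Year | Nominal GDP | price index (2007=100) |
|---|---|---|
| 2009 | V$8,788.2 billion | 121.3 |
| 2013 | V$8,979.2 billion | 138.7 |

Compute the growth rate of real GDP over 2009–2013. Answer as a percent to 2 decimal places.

-10.64%

Deflate each year: 2009 → 8788.2/1.213 = 7245.01; 2013 → 8979.2/1.387 = 6473.83.
So real GDP changed by 6473.83/7245.01 − 1 = -0.1064, i.e. -10.64%.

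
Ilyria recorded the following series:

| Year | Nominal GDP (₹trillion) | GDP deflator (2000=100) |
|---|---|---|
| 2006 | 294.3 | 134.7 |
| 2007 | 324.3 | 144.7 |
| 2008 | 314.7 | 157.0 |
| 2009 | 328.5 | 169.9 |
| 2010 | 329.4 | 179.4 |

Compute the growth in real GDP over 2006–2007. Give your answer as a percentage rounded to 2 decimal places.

2.58%

Real GDP 2006 = 294.3/1.347 = 218.49.
Real GDP 2007 = 324.3/1.447 = 224.12.
Change = 224.12/218.49 − 1 = 0.0258.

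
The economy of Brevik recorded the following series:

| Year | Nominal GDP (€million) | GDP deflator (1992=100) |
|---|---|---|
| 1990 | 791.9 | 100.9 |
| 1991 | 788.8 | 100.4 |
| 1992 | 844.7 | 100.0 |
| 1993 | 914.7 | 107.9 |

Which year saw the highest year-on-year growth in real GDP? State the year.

1991: real = 788.8/1.004 = 785.66; growth vs 1990 (784.84) = 0.10%.
1992: real = 844.7/1.000 = 844.70; growth vs 1991 (785.66) = 7.51%.
1993: real = 914.7/1.079 = 847.73; growth vs 1992 (844.70) = 0.36%.

1992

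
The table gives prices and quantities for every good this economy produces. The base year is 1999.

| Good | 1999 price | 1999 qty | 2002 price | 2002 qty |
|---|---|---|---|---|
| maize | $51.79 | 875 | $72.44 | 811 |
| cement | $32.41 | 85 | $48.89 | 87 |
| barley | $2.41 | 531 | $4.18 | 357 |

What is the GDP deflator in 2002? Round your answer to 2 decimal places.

141.18

Nominal GDP 2002 = 72.44·811 + 48.89·87 + 4.18·357 = 64494.53.
Real GDP 2002 (at 1999 prices) = 51.79·811 + 32.41·87 + 2.41·357 = 45681.73.
Deflator = Nominal/Real × 100 = 64494.53/45681.73 × 100 = 141.182.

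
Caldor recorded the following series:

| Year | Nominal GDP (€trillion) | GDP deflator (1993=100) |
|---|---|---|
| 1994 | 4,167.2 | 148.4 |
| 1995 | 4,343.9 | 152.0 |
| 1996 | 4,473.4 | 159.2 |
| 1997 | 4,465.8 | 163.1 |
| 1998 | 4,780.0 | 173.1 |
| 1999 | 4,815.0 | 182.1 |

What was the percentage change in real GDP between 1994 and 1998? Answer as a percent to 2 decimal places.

Real GDP 1994 = 4167.2/1.484 = 2808.09.
Real GDP 1998 = 4780.0/1.731 = 2761.41.
Change = 2761.41/2808.09 − 1 = -0.0166.

-1.66%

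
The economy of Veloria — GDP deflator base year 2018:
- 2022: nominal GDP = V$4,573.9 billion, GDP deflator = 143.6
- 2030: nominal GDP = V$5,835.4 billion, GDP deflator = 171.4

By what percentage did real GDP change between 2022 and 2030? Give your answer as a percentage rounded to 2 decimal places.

Real GDP 2022 = 4573.9 / 1.436 = 3185.17.
Real GDP 2030 = 5835.4 / 1.714 = 3404.55.
Real growth = 3404.55 / 3185.17 − 1 = 0.0689.

6.89%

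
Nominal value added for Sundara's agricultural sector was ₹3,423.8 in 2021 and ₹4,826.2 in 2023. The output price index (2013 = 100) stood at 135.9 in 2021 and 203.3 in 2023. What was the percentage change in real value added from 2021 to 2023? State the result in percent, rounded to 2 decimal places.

-5.77%

Deflate each year: 2021 → 3423.8/1.359 = 2519.35; 2023 → 4826.2/2.033 = 2373.93.
So real value added changed by 2373.93/2519.35 − 1 = -0.0577, i.e. -5.77%.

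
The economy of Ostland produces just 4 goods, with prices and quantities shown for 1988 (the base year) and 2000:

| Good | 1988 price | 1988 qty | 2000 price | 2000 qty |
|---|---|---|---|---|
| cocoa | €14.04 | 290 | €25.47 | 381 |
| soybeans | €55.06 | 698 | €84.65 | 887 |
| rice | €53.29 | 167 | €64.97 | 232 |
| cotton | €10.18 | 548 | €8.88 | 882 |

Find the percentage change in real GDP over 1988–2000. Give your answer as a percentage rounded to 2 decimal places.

Real GDP 1988 = Nominal GDP 1988 = 14.04·290 + 55.06·698 + 53.29·167 + 10.18·548 = 56981.55.
Real GDP 2000 (at 1988 prices) = 14.04·381 + 55.06·887 + 53.29·232 + 10.18·882 = 75529.50.
Real growth = 75529.50/56981.55 − 1 = 0.3255.

32.55%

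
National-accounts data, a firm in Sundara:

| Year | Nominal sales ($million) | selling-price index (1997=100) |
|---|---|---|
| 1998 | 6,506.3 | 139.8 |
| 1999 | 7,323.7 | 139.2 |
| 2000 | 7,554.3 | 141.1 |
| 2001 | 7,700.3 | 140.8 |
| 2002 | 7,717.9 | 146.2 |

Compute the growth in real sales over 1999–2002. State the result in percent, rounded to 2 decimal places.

0.34%

Real sales 1999 = 7323.7/1.392 = 5261.28.
Real sales 2002 = 7717.9/1.462 = 5279.00.
Change = 5279.00/5261.28 − 1 = 0.0034.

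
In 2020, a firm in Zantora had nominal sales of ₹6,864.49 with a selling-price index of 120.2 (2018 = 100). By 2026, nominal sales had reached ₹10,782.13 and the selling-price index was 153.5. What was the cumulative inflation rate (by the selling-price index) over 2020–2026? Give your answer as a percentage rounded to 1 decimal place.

Price-level change = 153.5 / 120.2 − 1 = 0.2770.

27.7%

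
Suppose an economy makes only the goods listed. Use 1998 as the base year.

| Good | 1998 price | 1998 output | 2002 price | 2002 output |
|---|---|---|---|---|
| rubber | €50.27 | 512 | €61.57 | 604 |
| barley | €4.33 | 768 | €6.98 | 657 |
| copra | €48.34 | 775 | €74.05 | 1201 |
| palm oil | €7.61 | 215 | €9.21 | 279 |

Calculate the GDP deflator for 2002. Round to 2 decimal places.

Nominal GDP 2002 = 61.57·604 + 6.98·657 + 74.05·1201 + 9.21·279 = 133277.78.
Real GDP 2002 (at 1998 prices) = 50.27·604 + 4.33·657 + 48.34·1201 + 7.61·279 = 93387.42.
Deflator = Nominal/Real × 100 = 133277.78/93387.42 × 100 = 142.715.

142.71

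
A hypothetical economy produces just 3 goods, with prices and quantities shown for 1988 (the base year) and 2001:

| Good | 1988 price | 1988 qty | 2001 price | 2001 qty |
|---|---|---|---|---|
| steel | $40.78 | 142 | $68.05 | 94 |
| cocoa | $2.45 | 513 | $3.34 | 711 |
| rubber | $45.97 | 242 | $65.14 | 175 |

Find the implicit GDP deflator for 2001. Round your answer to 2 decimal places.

148.10

Nominal GDP 2001 = 68.05·94 + 3.34·711 + 65.14·175 = 20170.94.
Real GDP 2001 (at 1988 prices) = 40.78·94 + 2.45·711 + 45.97·175 = 13620.02.
Deflator = Nominal/Real × 100 = 20170.94/13620.02 × 100 = 148.098.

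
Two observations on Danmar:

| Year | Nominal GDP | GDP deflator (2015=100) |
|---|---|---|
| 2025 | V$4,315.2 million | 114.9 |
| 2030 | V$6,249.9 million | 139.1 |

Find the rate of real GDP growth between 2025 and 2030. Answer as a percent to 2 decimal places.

19.64%

Deflate each year: 2025 → 4315.2/1.149 = 3755.61; 2030 → 6249.9/1.391 = 4493.10.
So real GDP changed by 4493.10/3755.61 − 1 = 0.1964, i.e. 19.64%.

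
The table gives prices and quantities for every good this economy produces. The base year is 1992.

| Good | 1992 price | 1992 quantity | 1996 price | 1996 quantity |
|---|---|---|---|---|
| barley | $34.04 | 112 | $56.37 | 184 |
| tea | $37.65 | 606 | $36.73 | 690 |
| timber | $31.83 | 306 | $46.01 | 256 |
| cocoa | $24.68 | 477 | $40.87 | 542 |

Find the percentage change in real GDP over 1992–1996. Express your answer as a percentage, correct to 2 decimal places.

11.69%

Real GDP 1992 = Nominal GDP 1992 = 34.04·112 + 37.65·606 + 31.83·306 + 24.68·477 = 48140.72.
Real GDP 1996 (at 1992 prices) = 34.04·184 + 37.65·690 + 31.83·256 + 24.68·542 = 53766.90.
Real growth = 53766.90/48140.72 − 1 = 0.1169.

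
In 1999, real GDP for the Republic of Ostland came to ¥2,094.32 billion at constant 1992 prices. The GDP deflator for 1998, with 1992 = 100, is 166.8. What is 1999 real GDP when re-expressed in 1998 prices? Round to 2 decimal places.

¥3,493.33 billion

Real GDP in 1998 prices = Real GDP in 1992 prices × (P_1998/P_1992) = 2094.32 × 1.668 = 3493.33.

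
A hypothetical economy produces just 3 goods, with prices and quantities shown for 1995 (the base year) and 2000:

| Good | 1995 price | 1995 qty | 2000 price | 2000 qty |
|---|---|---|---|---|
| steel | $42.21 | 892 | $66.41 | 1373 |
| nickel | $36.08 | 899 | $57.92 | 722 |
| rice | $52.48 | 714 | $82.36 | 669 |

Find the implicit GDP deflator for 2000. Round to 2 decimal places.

Nominal GDP 2000 = 66.41·1373 + 57.92·722 + 82.36·669 = 188098.01.
Real GDP 2000 (at 1995 prices) = 42.21·1373 + 36.08·722 + 52.48·669 = 119113.21.
Deflator = Nominal/Real × 100 = 188098.01/119113.21 × 100 = 157.915.

157.92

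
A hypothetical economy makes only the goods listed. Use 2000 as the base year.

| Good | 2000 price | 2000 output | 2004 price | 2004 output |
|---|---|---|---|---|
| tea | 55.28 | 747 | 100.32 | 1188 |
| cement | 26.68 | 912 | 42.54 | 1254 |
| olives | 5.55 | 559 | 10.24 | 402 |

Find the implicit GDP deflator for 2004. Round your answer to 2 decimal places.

Nominal GDP 2004 = 100.32·1188 + 42.54·1254 + 10.24·402 = 176641.80.
Real GDP 2004 (at 2000 prices) = 55.28·1188 + 26.68·1254 + 5.55·402 = 101360.46.
Deflator = Nominal/Real × 100 = 176641.80/101360.46 × 100 = 174.271.

174.27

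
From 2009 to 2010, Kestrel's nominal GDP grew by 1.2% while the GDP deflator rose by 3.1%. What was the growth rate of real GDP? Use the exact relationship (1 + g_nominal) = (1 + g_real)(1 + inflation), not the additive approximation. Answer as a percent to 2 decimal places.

(1 + g_nom) = (1 + g_real)(1 + π), so g_real = 1.0120 / 1.0310 − 1 = -0.01843.

-1.84%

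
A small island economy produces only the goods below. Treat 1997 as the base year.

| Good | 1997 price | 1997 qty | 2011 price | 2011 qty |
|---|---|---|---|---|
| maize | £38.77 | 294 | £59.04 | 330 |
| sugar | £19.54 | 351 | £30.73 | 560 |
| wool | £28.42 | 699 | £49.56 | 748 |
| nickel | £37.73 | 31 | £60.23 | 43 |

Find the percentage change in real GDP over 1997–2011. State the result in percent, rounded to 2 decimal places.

Real GDP 1997 = Nominal GDP 1997 = 38.77·294 + 19.54·351 + 28.42·699 + 37.73·31 = 39292.13.
Real GDP 2011 (at 1997 prices) = 38.77·330 + 19.54·560 + 28.42·748 + 37.73·43 = 46617.05.
Real growth = 46617.05/39292.13 − 1 = 0.1864.

18.64%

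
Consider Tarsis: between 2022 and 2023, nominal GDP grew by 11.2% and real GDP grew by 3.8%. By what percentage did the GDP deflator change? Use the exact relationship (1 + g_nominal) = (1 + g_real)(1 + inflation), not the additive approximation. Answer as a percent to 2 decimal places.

7.13%

(1 + g_nom) = (1 + g_real)(1 + π), so π = 1.1120 / 1.0380 − 1 = 0.07129.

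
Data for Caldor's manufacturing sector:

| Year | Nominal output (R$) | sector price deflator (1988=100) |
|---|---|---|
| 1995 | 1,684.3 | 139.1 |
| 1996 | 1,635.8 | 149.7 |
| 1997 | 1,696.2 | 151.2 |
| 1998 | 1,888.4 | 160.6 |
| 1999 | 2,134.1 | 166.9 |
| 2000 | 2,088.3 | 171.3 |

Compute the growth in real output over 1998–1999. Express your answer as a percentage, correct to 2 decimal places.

Real output 1998 = 1888.4/1.606 = 1175.84.
Real output 1999 = 2134.1/1.669 = 1278.67.
Change = 1278.67/1175.84 − 1 = 0.0875.

8.75%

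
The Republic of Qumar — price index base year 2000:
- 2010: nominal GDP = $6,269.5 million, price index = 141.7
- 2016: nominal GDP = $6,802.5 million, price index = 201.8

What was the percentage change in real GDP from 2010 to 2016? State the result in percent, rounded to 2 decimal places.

-23.81%

Deflate each year: 2010 → 6269.5/1.417 = 4424.49; 2016 → 6802.5/2.018 = 3370.91.
So real GDP changed by 3370.91/4424.49 − 1 = -0.2381, i.e. -23.81%.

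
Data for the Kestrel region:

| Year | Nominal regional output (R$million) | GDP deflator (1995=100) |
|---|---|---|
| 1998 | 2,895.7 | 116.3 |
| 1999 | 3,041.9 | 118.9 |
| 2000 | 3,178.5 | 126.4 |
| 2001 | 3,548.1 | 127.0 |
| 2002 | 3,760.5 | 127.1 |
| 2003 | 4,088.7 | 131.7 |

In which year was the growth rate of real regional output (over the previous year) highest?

2001

1999: real = 3041.9/1.189 = 2558.37; growth vs 1998 (2489.85) = 2.75%.
2000: real = 3178.5/1.264 = 2514.64; growth vs 1999 (2558.37) = -1.71%.
2001: real = 3548.1/1.270 = 2793.78; growth vs 2000 (2514.64) = 11.10%.
2002: real = 3760.5/1.271 = 2958.69; growth vs 2001 (2793.78) = 5.90%.
2003: real = 4088.7/1.317 = 3104.56; growth vs 2002 (2958.69) = 4.93%.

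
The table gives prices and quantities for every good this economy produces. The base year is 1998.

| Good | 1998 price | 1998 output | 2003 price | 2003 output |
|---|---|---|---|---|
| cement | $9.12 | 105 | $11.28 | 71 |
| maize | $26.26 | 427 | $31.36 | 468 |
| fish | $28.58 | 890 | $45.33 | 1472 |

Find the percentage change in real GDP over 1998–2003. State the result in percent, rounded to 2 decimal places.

46.27%

Real GDP 1998 = Nominal GDP 1998 = 9.12·105 + 26.26·427 + 28.58·890 = 37606.82.
Real GDP 2003 (at 1998 prices) = 9.12·71 + 26.26·468 + 28.58·1472 = 55006.96.
Real growth = 55006.96/37606.82 − 1 = 0.4627.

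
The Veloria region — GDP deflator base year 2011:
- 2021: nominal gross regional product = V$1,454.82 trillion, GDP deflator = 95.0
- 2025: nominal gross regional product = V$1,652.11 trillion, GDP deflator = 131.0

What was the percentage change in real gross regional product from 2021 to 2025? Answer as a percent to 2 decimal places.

Real gross regional product 2021 = 1454.82 / 0.950 = 1531.39.
Real gross regional product 2025 = 1652.11 / 1.310 = 1261.15.
Real growth = 1261.15 / 1531.39 − 1 = -0.1765.

-17.65%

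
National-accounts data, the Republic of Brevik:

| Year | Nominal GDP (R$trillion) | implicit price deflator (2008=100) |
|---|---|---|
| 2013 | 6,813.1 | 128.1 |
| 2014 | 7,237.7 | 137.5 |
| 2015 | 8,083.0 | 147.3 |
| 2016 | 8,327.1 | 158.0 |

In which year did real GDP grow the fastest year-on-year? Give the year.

2015

2014: real = 7237.7/1.375 = 5263.78; growth vs 2013 (5318.58) = -1.03%.
2015: real = 8083.0/1.473 = 5487.44; growth vs 2014 (5263.78) = 4.25%.
2016: real = 8327.1/1.580 = 5270.32; growth vs 2015 (5487.44) = -3.96%.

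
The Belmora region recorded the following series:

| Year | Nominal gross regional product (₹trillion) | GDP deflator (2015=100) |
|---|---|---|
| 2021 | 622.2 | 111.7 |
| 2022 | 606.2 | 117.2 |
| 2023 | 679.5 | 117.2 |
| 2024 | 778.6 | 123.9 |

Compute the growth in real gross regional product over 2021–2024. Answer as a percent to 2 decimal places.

12.81%

Real gross regional product 2021 = 622.2/1.117 = 557.03.
Real gross regional product 2024 = 778.6/1.239 = 628.41.
Change = 628.41/557.03 − 1 = 0.1281.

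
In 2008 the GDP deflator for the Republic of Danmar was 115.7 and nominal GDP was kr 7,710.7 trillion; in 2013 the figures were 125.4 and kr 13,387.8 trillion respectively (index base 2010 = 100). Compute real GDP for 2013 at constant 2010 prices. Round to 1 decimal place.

kr 10,676.1 trillion

Real GDP = Nominal / (GDP deflator/100) = 13387.8 / 1.254 = 10676.08.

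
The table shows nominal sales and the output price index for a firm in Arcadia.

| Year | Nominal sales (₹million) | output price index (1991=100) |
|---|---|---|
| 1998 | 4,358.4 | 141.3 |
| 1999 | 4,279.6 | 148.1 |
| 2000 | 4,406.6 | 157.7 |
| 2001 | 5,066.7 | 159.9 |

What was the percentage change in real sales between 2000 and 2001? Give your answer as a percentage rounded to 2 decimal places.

Real sales 2000 = 4406.6/1.577 = 2794.29.
Real sales 2001 = 5066.7/1.599 = 3168.67.
Change = 3168.67/2794.29 − 1 = 0.1340.

13.40%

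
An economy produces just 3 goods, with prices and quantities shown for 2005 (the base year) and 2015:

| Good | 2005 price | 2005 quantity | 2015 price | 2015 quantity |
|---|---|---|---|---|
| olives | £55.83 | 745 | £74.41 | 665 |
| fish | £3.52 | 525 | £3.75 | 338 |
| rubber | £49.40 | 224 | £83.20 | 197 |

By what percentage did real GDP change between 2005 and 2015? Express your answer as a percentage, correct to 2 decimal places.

-11.85%

Real GDP 2005 = Nominal GDP 2005 = 55.83·745 + 3.52·525 + 49.40·224 = 54506.95.
Real GDP 2015 (at 2005 prices) = 55.83·665 + 3.52·338 + 49.40·197 = 48048.51.
Real growth = 48048.51/54506.95 − 1 = -0.1185.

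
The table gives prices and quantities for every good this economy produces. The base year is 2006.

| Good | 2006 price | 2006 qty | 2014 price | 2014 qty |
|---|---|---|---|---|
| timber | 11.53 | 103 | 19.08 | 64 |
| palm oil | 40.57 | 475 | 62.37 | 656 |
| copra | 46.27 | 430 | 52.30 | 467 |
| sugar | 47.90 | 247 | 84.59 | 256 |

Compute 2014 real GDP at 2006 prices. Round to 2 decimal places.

61222.33

Real GDP 2014 = Σ (p_2006 × q_2014) = 11.53·64 + 40.57·656 + 46.27·467 + 47.90·256 = 61222.33.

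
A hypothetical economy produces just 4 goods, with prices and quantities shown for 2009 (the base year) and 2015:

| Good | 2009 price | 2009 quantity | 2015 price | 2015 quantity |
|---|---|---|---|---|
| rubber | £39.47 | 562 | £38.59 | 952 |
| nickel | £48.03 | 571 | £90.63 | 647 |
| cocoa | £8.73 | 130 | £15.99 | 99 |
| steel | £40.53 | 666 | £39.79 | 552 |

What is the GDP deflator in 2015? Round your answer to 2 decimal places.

Nominal GDP 2015 = 38.59·952 + 90.63·647 + 15.99·99 + 39.79·552 = 118922.38.
Real GDP 2015 (at 2009 prices) = 39.47·952 + 48.03·647 + 8.73·99 + 40.53·552 = 91887.68.
Deflator = Nominal/Real × 100 = 118922.38/91887.68 × 100 = 129.421.

129.42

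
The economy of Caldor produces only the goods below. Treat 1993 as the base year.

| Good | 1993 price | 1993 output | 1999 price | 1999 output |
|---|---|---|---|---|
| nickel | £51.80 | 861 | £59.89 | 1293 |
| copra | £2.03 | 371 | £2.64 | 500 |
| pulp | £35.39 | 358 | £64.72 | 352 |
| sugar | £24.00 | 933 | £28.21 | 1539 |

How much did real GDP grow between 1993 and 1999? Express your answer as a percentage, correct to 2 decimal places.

Real GDP 1993 = Nominal GDP 1993 = 51.80·861 + 2.03·371 + 35.39·358 + 24.00·933 = 80414.55.
Real GDP 1999 (at 1993 prices) = 51.80·1293 + 2.03·500 + 35.39·352 + 24.00·1539 = 117385.68.
Real growth = 117385.68/80414.55 − 1 = 0.4598.

45.98%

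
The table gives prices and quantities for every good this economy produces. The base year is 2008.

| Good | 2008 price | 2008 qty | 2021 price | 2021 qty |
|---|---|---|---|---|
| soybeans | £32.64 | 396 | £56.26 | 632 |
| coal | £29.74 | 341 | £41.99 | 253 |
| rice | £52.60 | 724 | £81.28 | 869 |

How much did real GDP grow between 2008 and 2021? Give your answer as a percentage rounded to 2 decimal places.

Real GDP 2008 = Nominal GDP 2008 = 32.64·396 + 29.74·341 + 52.60·724 = 61149.18.
Real GDP 2021 (at 2008 prices) = 32.64·632 + 29.74·253 + 52.60·869 = 73862.10.
Real growth = 73862.10/61149.18 − 1 = 0.2079.

20.79%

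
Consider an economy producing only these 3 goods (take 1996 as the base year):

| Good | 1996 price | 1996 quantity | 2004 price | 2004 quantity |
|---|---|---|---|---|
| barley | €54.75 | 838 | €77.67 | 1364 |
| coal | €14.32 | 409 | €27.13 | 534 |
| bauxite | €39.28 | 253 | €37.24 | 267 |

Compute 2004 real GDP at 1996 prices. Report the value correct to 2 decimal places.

Real GDP 2004 = Σ (p_1996 × q_2004) = 54.75·1364 + 14.32·534 + 39.28·267 = 92813.64.

€92813.64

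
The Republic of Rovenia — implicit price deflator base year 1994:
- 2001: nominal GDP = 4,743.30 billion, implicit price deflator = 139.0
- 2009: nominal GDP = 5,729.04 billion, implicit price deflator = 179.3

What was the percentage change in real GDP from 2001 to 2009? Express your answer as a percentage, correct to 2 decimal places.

-6.37%

Deflate each year: 2001 → 4743.30/1.390 = 3412.45; 2009 → 5729.04/1.793 = 3195.23.
So real GDP changed by 3195.23/3412.45 − 1 = -0.0637, i.e. -6.37%.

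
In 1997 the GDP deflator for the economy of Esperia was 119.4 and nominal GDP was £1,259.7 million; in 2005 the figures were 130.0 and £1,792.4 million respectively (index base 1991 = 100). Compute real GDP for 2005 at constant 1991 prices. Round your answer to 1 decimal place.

£1,378.8 million

Real GDP = Nominal / (GDP deflator/100) = 1792.4 / 1.300 = 1378.77.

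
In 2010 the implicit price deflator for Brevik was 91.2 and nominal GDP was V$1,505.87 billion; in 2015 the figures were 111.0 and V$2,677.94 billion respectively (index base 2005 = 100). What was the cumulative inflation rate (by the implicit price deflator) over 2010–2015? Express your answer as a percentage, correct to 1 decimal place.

Price-level change = 111.0 / 91.2 − 1 = 0.2171.

21.7%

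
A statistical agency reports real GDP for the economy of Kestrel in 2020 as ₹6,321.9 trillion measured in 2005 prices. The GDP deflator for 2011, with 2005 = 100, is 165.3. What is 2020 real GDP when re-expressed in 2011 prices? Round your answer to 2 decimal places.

Real GDP in 2011 prices = Real GDP in 2005 prices × (P_2011/P_2005) = 6321.9 × 1.653 = 10450.10.

₹10,450.10 trillion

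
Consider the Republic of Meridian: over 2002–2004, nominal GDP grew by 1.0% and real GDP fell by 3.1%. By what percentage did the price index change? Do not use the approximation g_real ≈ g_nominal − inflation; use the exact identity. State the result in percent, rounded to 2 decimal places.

(1 + g_nom) = (1 + g_real)(1 + π), so π = 1.0100 / 0.9690 − 1 = 0.04231.

4.23%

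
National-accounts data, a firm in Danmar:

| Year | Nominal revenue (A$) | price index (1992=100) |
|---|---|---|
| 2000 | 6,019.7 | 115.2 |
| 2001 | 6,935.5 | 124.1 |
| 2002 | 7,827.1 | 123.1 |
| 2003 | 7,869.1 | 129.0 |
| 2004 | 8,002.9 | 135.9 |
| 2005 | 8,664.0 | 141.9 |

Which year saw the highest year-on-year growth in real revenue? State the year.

2001: real = 6935.5/1.241 = 5588.64; growth vs 2000 (5225.43) = 6.95%.
2002: real = 7827.1/1.231 = 6358.33; growth vs 2001 (5588.64) = 13.77%.
2003: real = 7869.1/1.290 = 6100.08; growth vs 2002 (6358.33) = -4.06%.
2004: real = 8002.9/1.359 = 5888.82; growth vs 2003 (6100.08) = -3.46%.
2005: real = 8664.0/1.419 = 6105.71; growth vs 2004 (5888.82) = 3.68%.

2002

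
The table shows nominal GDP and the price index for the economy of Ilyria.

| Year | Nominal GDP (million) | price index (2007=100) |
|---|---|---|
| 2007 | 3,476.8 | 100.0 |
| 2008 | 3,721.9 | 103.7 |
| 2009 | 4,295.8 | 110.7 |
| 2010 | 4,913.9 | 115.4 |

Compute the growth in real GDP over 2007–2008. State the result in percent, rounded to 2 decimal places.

3.23%

Real GDP 2007 = 3476.8/1.000 = 3476.80.
Real GDP 2008 = 3721.9/1.037 = 3589.10.
Change = 3589.10/3476.80 − 1 = 0.0323.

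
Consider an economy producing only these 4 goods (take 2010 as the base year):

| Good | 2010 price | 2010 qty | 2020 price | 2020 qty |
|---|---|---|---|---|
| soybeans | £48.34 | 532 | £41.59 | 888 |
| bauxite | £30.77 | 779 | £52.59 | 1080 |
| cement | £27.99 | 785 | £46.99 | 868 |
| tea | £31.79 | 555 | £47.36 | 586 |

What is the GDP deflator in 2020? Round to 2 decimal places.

Nominal GDP 2020 = 41.59·888 + 52.59·1080 + 46.99·868 + 47.36·586 = 162269.40.
Real GDP 2020 (at 2010 prices) = 48.34·888 + 30.77·1080 + 27.99·868 + 31.79·586 = 119081.78.
Deflator = Nominal/Real × 100 = 162269.40/119081.78 × 100 = 136.267.

136.27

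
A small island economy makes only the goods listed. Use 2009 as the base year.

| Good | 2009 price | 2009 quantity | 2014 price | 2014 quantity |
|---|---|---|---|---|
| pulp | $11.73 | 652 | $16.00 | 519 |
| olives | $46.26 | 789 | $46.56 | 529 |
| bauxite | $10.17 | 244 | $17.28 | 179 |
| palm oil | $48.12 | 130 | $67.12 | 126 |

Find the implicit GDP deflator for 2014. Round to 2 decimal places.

115.72

Nominal GDP 2014 = 16.00·519 + 46.56·529 + 17.28·179 + 67.12·126 = 44484.48.
Real GDP 2014 (at 2009 prices) = 11.73·519 + 46.26·529 + 10.17·179 + 48.12·126 = 38442.96.
Deflator = Nominal/Real × 100 = 44484.48/38442.96 × 100 = 115.716.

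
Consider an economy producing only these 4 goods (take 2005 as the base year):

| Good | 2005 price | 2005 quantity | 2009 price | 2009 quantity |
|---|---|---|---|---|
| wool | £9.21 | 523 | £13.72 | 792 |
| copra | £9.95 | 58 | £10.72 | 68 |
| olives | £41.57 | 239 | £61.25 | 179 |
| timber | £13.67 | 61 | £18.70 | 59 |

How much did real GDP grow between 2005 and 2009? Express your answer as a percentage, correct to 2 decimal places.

Real GDP 2005 = Nominal GDP 2005 = 9.21·523 + 9.95·58 + 41.57·239 + 13.67·61 = 16163.03.
Real GDP 2009 (at 2005 prices) = 9.21·792 + 9.95·68 + 41.57·179 + 13.67·59 = 16218.48.
Real growth = 16218.48/16163.03 − 1 = 0.0034.

0.34%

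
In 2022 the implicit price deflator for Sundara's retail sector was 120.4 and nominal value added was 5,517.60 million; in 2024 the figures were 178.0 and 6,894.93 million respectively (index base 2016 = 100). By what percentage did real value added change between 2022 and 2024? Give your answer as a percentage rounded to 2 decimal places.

Real value added 2022 = 5517.60 / 1.204 = 4582.72.
Real value added 2024 = 6894.93 / 1.780 = 3873.56.
Real growth = 3873.56 / 4582.72 − 1 = -0.1547.

-15.47%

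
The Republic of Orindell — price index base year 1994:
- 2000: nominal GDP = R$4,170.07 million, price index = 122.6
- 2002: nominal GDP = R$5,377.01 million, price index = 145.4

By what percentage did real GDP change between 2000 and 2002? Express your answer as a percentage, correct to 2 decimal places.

8.72%

Real GDP 2000 = 4170.07 / 1.226 = 3401.36.
Real GDP 2002 = 5377.01 / 1.454 = 3698.08.
Real growth = 3698.08 / 3401.36 − 1 = 0.0872.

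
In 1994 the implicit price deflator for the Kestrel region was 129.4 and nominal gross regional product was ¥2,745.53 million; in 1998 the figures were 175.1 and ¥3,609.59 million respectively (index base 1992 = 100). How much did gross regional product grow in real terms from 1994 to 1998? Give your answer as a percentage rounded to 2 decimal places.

-2.84%

Deflate each year: 1994 → 2745.53/1.294 = 2121.74; 1998 → 3609.59/1.751 = 2061.44.
So real gross regional product changed by 2061.44/2121.74 − 1 = -0.0284, i.e. -2.84%.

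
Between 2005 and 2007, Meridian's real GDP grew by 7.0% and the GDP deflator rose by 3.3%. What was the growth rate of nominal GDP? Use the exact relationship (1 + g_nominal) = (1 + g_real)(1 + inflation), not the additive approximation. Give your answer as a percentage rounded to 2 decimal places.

10.53%

(1 + g_nom) = (1 + g_real)(1 + π) = 1.0700 × 1.0330 = 1.10531.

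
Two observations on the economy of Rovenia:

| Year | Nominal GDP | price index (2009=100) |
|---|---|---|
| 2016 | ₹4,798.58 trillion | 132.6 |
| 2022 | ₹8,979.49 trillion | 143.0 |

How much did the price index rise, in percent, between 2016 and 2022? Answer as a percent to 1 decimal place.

Price-level change = 143.0 / 132.6 − 1 = 0.0784.

7.8%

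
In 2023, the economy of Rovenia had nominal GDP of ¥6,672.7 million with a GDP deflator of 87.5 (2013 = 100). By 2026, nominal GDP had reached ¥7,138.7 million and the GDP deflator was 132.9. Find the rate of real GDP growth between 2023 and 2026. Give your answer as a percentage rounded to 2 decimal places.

-29.56%

Real GDP 2023 = 6672.7 / 0.875 = 7625.94.
Real GDP 2026 = 7138.7 / 1.329 = 5371.48.
Real growth = 5371.48 / 7625.94 − 1 = -0.2956.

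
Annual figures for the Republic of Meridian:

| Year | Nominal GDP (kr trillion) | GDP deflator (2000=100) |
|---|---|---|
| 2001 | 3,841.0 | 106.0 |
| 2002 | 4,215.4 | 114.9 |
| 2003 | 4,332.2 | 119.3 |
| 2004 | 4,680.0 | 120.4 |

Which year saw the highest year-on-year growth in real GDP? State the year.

2002: real = 4215.4/1.149 = 3668.76; growth vs 2001 (3623.58) = 1.25%.
2003: real = 4332.2/1.193 = 3631.35; growth vs 2002 (3668.76) = -1.02%.
2004: real = 4680.0/1.204 = 3887.04; growth vs 2003 (3631.35) = 7.04%.

2004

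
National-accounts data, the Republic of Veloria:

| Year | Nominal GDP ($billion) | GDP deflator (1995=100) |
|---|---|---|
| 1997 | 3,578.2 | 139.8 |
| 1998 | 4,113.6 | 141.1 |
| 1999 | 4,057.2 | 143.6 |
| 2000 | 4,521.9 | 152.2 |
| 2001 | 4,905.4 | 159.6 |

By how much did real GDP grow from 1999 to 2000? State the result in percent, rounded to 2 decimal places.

Real GDP 1999 = 4057.2/1.436 = 2825.35.
Real GDP 2000 = 4521.9/1.522 = 2971.02.
Change = 2971.02/2825.35 − 1 = 0.0516.

5.16%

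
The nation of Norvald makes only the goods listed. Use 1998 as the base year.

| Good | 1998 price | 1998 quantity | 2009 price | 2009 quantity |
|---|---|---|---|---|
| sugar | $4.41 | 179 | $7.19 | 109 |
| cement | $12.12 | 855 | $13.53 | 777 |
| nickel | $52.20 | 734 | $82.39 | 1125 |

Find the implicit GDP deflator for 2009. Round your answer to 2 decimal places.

151.53

Nominal GDP 2009 = 7.19·109 + 13.53·777 + 82.39·1125 = 103985.27.
Real GDP 2009 (at 1998 prices) = 4.41·109 + 12.12·777 + 52.20·1125 = 68622.93.
Deflator = Nominal/Real × 100 = 103985.27/68622.93 × 100 = 151.531.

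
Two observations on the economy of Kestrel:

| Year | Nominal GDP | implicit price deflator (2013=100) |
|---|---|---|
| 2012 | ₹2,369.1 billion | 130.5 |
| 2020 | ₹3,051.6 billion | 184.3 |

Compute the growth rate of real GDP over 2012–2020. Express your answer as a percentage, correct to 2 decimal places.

-8.79%

Real GDP 2012 = 2369.1 / 1.305 = 1815.40.
Real GDP 2020 = 3051.6 / 1.843 = 1655.78.
Real growth = 1655.78 / 1815.40 − 1 = -0.0879.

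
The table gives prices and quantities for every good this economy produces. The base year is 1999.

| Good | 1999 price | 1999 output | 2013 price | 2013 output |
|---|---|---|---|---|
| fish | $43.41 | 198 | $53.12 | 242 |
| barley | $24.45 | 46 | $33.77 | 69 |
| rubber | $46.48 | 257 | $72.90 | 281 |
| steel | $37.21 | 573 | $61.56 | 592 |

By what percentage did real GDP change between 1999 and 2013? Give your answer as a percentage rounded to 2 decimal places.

9.99%

Real GDP 1999 = Nominal GDP 1999 = 43.41·198 + 24.45·46 + 46.48·257 + 37.21·573 = 42986.57.
Real GDP 2013 (at 1999 prices) = 43.41·242 + 24.45·69 + 46.48·281 + 37.21·592 = 47281.47.
Real growth = 47281.47/42986.57 − 1 = 0.0999.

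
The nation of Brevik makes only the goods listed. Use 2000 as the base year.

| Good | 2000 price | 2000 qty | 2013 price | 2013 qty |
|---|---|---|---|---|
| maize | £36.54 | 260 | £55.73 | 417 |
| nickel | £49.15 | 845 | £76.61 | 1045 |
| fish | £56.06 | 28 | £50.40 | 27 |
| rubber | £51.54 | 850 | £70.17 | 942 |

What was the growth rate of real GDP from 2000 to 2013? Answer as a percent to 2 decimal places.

Real GDP 2000 = Nominal GDP 2000 = 36.54·260 + 49.15·845 + 56.06·28 + 51.54·850 = 96410.83.
Real GDP 2013 (at 2000 prices) = 36.54·417 + 49.15·1045 + 56.06·27 + 51.54·942 = 116663.23.
Real growth = 116663.23/96410.83 − 1 = 0.2101.

21.01%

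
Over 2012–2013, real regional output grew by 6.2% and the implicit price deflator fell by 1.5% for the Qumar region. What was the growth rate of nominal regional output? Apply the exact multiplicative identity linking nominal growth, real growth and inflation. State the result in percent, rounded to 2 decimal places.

4.61%

(1 + g_nom) = (1 + g_real)(1 + π) = 1.0620 × 0.9850 = 1.04607.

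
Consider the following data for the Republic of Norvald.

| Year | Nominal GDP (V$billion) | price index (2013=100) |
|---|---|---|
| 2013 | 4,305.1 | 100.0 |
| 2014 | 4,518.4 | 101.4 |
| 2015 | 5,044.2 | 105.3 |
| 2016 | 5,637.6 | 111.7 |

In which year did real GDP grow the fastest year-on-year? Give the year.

2014: real = 4518.4/1.014 = 4456.02; growth vs 2013 (4305.10) = 3.51%.
2015: real = 5044.2/1.053 = 4790.31; growth vs 2014 (4456.02) = 7.50%.
2016: real = 5637.6/1.117 = 5047.09; growth vs 2015 (4790.31) = 5.36%.

2015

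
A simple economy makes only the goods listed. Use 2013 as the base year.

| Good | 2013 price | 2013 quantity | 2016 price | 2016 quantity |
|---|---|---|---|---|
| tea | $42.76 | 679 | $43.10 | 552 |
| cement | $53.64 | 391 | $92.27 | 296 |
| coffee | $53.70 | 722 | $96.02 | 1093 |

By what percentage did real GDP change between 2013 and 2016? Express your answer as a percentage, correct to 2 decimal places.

Real GDP 2013 = Nominal GDP 2013 = 42.76·679 + 53.64·391 + 53.70·722 = 88778.68.
Real GDP 2016 (at 2013 prices) = 42.76·552 + 53.64·296 + 53.70·1093 = 98175.06.
Real growth = 98175.06/88778.68 − 1 = 0.1058.

10.58%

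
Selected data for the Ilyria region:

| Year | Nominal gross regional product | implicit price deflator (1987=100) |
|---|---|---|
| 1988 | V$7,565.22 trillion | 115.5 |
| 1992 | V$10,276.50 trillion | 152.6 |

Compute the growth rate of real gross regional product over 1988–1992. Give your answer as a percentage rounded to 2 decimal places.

2.81%

Real gross regional product 1988 = 7565.22 / 1.155 = 6549.97.
Real gross regional product 1992 = 10276.50 / 1.526 = 6734.27.
Real growth = 6734.27 / 6549.97 − 1 = 0.0281.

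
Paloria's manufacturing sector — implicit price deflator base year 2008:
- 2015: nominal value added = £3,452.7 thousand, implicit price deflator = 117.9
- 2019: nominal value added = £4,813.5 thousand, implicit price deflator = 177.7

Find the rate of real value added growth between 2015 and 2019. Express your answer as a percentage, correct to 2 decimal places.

Deflate each year: 2015 → 3452.7/1.179 = 2928.50; 2019 → 4813.5/1.777 = 2708.78.
So real value added changed by 2708.78/2928.50 − 1 = -0.0750, i.e. -7.50%.

-7.50%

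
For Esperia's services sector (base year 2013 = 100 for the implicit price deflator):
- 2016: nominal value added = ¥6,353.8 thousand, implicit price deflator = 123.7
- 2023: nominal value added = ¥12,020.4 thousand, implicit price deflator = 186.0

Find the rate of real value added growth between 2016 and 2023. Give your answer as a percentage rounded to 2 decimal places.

25.82%

Real value added 2016 = 6353.8 / 1.237 = 5136.46.
Real value added 2023 = 12020.4 / 1.860 = 6462.58.
Real growth = 6462.58 / 5136.46 − 1 = 0.2582.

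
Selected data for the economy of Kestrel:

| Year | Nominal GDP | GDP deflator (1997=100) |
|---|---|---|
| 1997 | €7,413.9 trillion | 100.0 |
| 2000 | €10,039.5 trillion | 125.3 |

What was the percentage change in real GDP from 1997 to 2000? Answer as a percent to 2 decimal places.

8.07%

Real GDP 1997 = 7413.9 / 1.000 = 7413.90.
Real GDP 2000 = 10039.5 / 1.253 = 8012.37.
Real growth = 8012.37 / 7413.90 − 1 = 0.0807.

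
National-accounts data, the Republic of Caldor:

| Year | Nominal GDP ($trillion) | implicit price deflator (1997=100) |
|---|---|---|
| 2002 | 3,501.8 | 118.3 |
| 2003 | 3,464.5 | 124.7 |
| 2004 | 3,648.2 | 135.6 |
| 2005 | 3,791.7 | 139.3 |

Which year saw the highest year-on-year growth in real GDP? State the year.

2005

2003: real = 3464.5/1.247 = 2778.27; growth vs 2002 (2960.10) = -6.14%.
2004: real = 3648.2/1.356 = 2690.41; growth vs 2003 (2778.27) = -3.16%.
2005: real = 3791.7/1.393 = 2721.97; growth vs 2004 (2690.41) = 1.17%.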